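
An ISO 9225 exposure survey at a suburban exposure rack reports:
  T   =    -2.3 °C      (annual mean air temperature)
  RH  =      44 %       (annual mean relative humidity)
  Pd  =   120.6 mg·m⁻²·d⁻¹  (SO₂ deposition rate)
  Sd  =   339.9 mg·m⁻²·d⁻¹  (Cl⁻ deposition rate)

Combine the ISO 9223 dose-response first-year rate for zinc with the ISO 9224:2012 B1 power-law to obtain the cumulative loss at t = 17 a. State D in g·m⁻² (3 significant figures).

zinc: f(T) = +0.038·(T−10) [T≤10 °C] = -0.4674
  sulphur-dioxide contribution → 0.504 μm/a
  chloride contribution → 0.5674 μm/a
  ⇒ r_corr(zinc) = 1.071 μm/a
Power-law: D(17) = r_corr · 17^0.813
  D(17) = 1.071 × 17^0.813 = 1.071 × 10.01 = 10.72 μm
  Mass loss = 10.72 μm × 7.14 g/cm³ = 76.56 g·m⁻²

D(17) = 76.6 g·m⁻²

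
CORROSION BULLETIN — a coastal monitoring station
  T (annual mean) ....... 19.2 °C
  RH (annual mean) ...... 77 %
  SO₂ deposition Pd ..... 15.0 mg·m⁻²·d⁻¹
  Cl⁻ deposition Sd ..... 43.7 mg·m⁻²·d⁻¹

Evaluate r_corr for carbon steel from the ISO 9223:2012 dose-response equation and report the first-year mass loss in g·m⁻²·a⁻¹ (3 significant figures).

r_corr = 389 g·m⁻²·a⁻¹

carbon steel: T>10 °C ⇒ hinge -0.054·(19.2−10) = -0.4968
  Pd branch = 1.77·Pd^0.52·e^(0.02·RH+f) = 20.54 μm/a
  Cl⁻ term: 0.102·43.7^0.62·exp(0.033·77+0.04·19.2) = 29.03
  r_corr = 20.54 + 29.03 = 49.57 μm/a
Convert to mass loss: 49.57 μm/a × 7.85 g/cm³ = 389.1 g·m⁻²·a⁻¹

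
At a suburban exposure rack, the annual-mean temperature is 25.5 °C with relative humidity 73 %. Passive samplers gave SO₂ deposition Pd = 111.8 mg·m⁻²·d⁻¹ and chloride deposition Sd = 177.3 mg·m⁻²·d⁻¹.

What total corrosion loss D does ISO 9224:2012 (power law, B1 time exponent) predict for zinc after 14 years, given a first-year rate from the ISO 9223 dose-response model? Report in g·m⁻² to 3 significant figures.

D(14) = 380 g·m⁻²

zinc: temperature factor f = -0.071·(15.5) = -1.1005
  SO₂ term: 0.0129·111.8^0.44·exp(0.046·73-1.1005) = 0.9825
  Sd branch = 0.0175·Sd^0.57·e^(0.008·RH+0.085·T) = 5.245 μm/a
  sum: 0.9825 + 5.245 → r_corr = 6.228 μm/a
ISO 9224: D(t) = r_corr · t^b with b = 0.813 (zinc, B1)
  D(14) = 6.228 × 14^0.813 = 6.228 × 8.547 = 53.23 μm
  Mass loss = 53.23 μm × 7.14 g/cm³ = 380 g·m⁻²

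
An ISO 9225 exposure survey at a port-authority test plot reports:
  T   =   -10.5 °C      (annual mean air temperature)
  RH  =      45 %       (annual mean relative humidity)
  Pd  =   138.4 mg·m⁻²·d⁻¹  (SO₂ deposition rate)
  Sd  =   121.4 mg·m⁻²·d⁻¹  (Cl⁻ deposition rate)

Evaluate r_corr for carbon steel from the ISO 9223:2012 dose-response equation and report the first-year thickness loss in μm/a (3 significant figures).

r_corr = 8.41 μm/a

carbon steel: temperature factor f = +0.150·(-20.5) = -3.0750
  SO₂ term: 1.77·138.4^0.52·exp(0.02·45-3.0750) = 2.611
  Cl⁻ term: 0.102·121.4^0.62·exp(0.033·45+0.04·-10.5) = 5.799
  sum: 2.611 + 5.799 → r_corr = 8.41 μm/a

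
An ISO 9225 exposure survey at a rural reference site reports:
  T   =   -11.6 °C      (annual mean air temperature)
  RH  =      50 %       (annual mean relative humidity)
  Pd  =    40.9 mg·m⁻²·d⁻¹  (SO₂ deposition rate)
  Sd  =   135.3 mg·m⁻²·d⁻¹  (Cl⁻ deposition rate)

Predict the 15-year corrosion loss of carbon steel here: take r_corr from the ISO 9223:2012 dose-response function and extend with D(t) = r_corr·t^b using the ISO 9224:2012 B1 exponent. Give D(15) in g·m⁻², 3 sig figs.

D(15) = 268 g·m⁻²

carbon steel: temperature factor f = +0.150·(-21.6) = -3.2400
  Pd branch = 1.77·Pd^0.52·e^(0.02·RH+f) = 1.298 μm/a
  Cl⁻ term: 0.102·135.3^0.62·exp(0.033·50+0.04·-11.6) = 7
  r_corr = 1.298 + 7 = 8.298 μm/a
Long-term exponent b (ISO 9224 Table 2, B1) = 0.523
  D(15) = 8.298 × 15^0.523 = 8.298 × 4.122 = 34.2 μm
  Mass loss = 34.2 μm × 7.85 g/cm³ = 268.5 g·m⁻²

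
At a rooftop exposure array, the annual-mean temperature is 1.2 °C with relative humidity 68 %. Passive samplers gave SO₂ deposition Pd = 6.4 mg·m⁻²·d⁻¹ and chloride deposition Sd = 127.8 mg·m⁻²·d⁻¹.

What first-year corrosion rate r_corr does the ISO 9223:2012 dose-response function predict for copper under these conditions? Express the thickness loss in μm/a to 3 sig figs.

copper: T≤10 °C ⇒ hinge +0.126·(1.2−10) = -1.1088
  SO₂ term: 0.0053·6.4^0.26·exp(0.059·68-1.1088) = 0.1566
  Sd branch = 0.01025·Sd^0.27·e^(0.036·RH+0.049·T) = 0.4658 μm/a
  sum: 0.1566 + 0.4658 → r_corr = 0.6224 μm/a

r_corr = 0.622 μm/a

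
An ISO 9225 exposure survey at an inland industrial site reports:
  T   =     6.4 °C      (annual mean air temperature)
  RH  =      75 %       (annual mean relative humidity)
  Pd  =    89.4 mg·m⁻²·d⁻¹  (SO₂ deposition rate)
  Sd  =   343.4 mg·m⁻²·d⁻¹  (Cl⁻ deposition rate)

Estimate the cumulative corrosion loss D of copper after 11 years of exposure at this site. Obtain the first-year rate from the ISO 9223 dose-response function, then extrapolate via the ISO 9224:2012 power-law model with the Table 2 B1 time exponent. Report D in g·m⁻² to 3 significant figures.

copper: f(T) = +0.126·(T−10) [T≤10 °C] = -0.4536
  sulphur-dioxide contribution → 0.9044 μm/a
  chloride contribution → 1.01 μm/a
  total first-year rate 1.914 μm/a
Power-law: D(11) = r_corr · 11^0.667
  D(11) = 1.914 × 11^0.667 = 1.914 × 4.95 = 9.475 μm
  Mass loss = 9.475 μm × 8.96 g/cm³ = 84.9 g·m⁻²

D(11) = 84.9 g·m⁻²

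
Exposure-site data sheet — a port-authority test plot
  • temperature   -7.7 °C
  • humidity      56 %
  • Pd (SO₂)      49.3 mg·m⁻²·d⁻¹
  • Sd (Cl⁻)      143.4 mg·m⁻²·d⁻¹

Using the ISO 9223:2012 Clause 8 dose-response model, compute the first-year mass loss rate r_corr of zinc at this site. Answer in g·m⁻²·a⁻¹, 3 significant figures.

zinc: T≤10 °C ⇒ hinge +0.038·(-7.7−10) = -0.6726
  Pd branch = 0.0129·Pd^0.44·e^(0.046·RH+f) = 0.4809 μm/a
  Sd branch = 0.0175·Sd^0.57·e^(0.008·RH+0.085·T) = 0.2413 μm/a
  sum: 0.4809 + 0.2413 → r_corr = 0.7222 μm/a
Convert to mass loss: 0.7222 μm/a × 7.14 g/cm³ = 5.157 g·m⁻²·a⁻¹

r_corr = 5.16 g·m⁻²·a⁻¹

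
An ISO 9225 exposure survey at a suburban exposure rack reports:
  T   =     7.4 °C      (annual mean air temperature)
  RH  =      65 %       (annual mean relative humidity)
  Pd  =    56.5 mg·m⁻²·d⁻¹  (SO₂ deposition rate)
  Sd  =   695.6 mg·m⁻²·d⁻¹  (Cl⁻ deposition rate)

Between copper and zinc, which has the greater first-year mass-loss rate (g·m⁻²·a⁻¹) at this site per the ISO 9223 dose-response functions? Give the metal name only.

zinc

copper: T≤10 °C ⇒ hinge +0.126·(7.4−10) = -0.3276
  sulphur-dioxide contribution → 0.5047 μm/a
  chloride contribution → 0.8951 μm/a
  total first-year rate 1.4 μm/a
  mass loss = 1.4 μm/a × 8.96 g/cm³ = 12.54 g·m⁻²·a⁻¹
zinc: temperature factor f = +0.038·(-2.6) = -0.0988
  sulphur-dioxide contribution → 1.371 μm/a
  chloride contribution → 2.302 μm/a
  ⇒ r_corr(zinc) = 3.674 μm/a
  mass loss = 3.674 μm/a × 7.14 g/cm³ = 26.23 g·m⁻²·a⁻¹
Ordering by g·m⁻²·a⁻¹: zinc (26.2) > copper (12.5)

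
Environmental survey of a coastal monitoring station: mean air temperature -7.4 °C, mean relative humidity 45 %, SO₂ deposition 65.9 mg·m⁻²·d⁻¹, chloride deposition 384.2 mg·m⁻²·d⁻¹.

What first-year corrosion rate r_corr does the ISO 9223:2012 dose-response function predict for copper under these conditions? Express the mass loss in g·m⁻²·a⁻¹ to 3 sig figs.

r_corr = 1.83 g·m⁻²·a⁻¹

copper: temperature factor f = +0.126·(-17.4) = -2.1924
  SO₂ term: 0.0053·65.9^0.26·exp(0.059·45-2.1924) = 0.02501
  Sd branch = 0.01025·Sd^0.27·e^(0.036·RH+0.049·T) = 0.1797 μm/a
  r_corr = 0.02501 + 0.1797 = 0.2047 μm/a
Convert to mass loss: 0.2047 μm/a × 8.96 g/cm³ = 1.835 g·m⁻²·a⁻¹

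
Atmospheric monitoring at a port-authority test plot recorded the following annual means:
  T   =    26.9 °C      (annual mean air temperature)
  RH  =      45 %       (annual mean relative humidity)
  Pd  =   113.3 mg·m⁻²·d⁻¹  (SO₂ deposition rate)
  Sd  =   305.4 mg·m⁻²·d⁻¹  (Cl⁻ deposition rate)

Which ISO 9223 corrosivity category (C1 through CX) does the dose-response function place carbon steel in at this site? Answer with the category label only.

carbon steel: T>10 °C ⇒ hinge -0.054·(26.9−10) = -0.9126
  SO₂ term: 1.77·113.3^0.52·exp(0.02·45-0.9126) = 20.45
  Sd branch = 0.102·Sd^0.62·e^(0.033·RH+0.04·T) = 45.86 μm/a
  sum: 20.45 + 45.86 → r_corr = 66.31 μm/a
Category bounds: 50…80 μm/a bracket r_corr ⇒ C4

C4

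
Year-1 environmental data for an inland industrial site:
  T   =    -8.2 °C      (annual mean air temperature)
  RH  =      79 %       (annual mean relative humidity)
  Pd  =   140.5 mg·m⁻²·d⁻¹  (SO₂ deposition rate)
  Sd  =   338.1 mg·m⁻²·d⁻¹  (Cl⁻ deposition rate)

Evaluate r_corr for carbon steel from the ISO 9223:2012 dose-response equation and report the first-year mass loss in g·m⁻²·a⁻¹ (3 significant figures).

r_corr = 347 g·m⁻²·a⁻¹

carbon steel: f(T) = +0.150·(T−10) [T≤10 °C] = -2.7300
  Pd branch = 1.77·Pd^0.52·e^(0.02·RH+f) = 7.334 μm/a
  Sd branch = 0.102·Sd^0.62·e^(0.033·RH+0.04·T) = 36.84 μm/a
  r_corr = 7.334 + 36.84 = 44.18 μm/a
Convert to mass loss: 44.18 μm/a × 7.85 g/cm³ = 346.8 g·m⁻²·a⁻¹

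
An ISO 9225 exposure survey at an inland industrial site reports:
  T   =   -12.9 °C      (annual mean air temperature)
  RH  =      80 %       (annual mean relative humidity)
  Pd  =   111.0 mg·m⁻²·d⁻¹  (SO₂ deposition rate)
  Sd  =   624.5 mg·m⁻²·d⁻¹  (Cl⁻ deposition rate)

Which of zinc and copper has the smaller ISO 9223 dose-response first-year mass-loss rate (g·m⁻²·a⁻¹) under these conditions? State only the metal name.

zinc: T≤10 °C ⇒ hinge +0.038·(-12.9−10) = -0.8702
  Pd branch = 0.0129·Pd^0.44·e^(0.046·RH+f) = 1.701 μm/a
  Sd branch = 0.0175·Sd^0.57·e^(0.008·RH+0.085·T) = 0.4347 μm/a
  sum: 1.701 + 0.4347 → r_corr = 2.136 μm/a
  mass loss = 2.136 μm/a × 7.14 g/cm³ = 15.25 g·m⁻²·a⁻¹
copper: temperature factor f = +0.126·(-22.9) = -2.8854
  Pd branch = 0.0053·Pd^0.26·e^(0.059·RH+f) = 0.1129 μm/a
  Sd branch = 0.01025·Sd^0.27·e^(0.036·RH+0.049·T) = 0.5518 μm/a
  r_corr = 0.1129 + 0.5518 = 0.6647 μm/a
  mass loss = 0.6647 μm/a × 8.96 g/cm³ = 5.956 g·m⁻²·a⁻¹
Ordering by g·m⁻²·a⁻¹: zinc (15.3) > copper (5.96)

copper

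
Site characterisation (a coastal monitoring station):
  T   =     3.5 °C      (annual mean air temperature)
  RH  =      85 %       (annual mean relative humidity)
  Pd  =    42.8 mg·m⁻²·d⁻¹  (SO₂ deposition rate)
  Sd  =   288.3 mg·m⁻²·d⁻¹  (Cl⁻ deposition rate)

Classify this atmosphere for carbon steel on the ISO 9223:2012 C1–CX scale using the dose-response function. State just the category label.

C5

carbon steel: f(T) = +0.150·(T−10) [T≤10 °C] = -0.9750
  SO₂ term: 1.77·42.8^0.52·exp(0.02·85-0.9750) = 25.77
  Cl⁻ term: 0.102·288.3^0.62·exp(0.033·85+0.04·3.5) = 64.97
  r_corr = 25.77 + 64.97 = 90.74 μm/a
ISO 9223 Table 2 (carbon steel): 80 < 90.7 ≤ 200 μm/a ⇒ C5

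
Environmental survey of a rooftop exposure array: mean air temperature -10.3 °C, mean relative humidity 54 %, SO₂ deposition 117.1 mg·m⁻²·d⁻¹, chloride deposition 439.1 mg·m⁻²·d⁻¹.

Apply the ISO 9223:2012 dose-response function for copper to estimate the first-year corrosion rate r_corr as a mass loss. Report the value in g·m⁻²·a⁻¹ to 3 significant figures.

copper: T≤10 °C ⇒ hinge +0.126·(-10.3−10) = -2.5578
  Pd branch = 0.0053·Pd^0.26·e^(0.059·RH+f) = 0.03427 μm/a
  Sd branch = 0.01025·Sd^0.27·e^(0.036·RH+0.049·T) = 0.2235 μm/a
  r_corr = 0.03427 + 0.2235 = 0.2578 μm/a
Convert to mass loss: 0.2578 μm/a × 8.96 g/cm³ = 2.31 g·m⁻²·a⁻¹

r_corr = 2.31 g·m⁻²·a⁻¹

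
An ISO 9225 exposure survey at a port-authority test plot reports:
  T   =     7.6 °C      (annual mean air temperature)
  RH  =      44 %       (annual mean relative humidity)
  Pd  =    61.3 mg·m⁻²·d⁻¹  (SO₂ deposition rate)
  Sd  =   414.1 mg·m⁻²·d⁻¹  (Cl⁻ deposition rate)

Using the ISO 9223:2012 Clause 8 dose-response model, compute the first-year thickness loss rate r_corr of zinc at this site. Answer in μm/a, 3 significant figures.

zinc: f(T) = +0.038·(T−10) [T≤10 °C] = -0.0912
  sulphur-dioxide contribution → 0.5451 μm/a
  chloride contribution → 1.473 μm/a
  total first-year rate 2.018 μm/a

r_corr = 2.02 μm/a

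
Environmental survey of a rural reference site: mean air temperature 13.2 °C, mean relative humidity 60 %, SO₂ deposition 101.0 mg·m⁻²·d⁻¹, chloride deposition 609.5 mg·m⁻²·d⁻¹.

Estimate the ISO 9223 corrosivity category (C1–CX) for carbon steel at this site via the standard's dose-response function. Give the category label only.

carbon steel: f(T) = -0.054·(T−10) [T>10 °C] = -0.1728
  SO₂ term: 1.77·101.0^0.52·exp(0.02·60-0.1728) = 54.49
  Sd branch = 0.102·Sd^0.62·e^(0.033·RH+0.04·T) = 66.76 μm/a
  sum: 54.49 + 66.76 → r_corr = 121.2 μm/a
121 μm/a falls in (80, 200] for carbon steel → category C5

C5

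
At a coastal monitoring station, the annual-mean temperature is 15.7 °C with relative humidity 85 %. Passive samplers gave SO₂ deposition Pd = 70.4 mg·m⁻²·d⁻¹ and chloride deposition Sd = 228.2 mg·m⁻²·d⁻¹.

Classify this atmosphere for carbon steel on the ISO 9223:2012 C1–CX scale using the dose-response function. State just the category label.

C5

carbon steel: temperature factor f = -0.054·(5.7) = -0.3078
  sulphur-dioxide contribution → 65.06 μm/a
  chloride contribution → 91.56 μm/a
  ⇒ r_corr(carbon steel) = 156.6 μm/a
157 μm/a falls in (80, 200] for carbon steel → category C5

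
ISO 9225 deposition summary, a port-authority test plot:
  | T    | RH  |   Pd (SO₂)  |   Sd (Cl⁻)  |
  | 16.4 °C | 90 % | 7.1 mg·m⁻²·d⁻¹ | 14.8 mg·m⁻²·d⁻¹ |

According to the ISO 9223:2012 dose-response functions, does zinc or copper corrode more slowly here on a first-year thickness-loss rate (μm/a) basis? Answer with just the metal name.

zinc: f(T) = -0.071·(T−10) [T>10 °C] = -0.4544
  SO₂ term: 0.0129·7.1^0.44·exp(0.046·90-0.4544) = 1.218
  Cl⁻ term: 0.0175·14.8^0.57·exp(0.008·90+0.085·16.4) = 0.6733
  r_corr = 1.218 + 0.6733 = 1.892 μm/a
copper: f(T) = -0.080·(T−10) [T>10 °C] = -0.5120
  SO₂ term: 0.0053·7.1^0.26·exp(0.059·90-0.5120) = 1.07
  Cl⁻ term: 0.01025·14.8^0.27·exp(0.036·90+0.049·16.4) = 1.21
  r_corr = 1.07 + 1.21 = 2.28 μm/a
Ordering by μm/a: copper (2.28) > zinc (1.89)

zinc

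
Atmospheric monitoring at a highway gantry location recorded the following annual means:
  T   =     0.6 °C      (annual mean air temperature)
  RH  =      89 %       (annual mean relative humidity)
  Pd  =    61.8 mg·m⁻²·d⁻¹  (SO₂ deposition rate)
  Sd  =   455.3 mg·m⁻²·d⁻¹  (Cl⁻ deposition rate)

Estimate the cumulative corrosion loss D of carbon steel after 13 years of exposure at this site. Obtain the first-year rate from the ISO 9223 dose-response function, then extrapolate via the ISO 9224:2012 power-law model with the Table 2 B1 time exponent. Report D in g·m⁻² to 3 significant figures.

carbon steel: T≤10 °C ⇒ hinge +0.150·(0.6−10) = -1.4100
  sulphur-dioxide contribution → 21.88 μm/a
  chloride contribution → 87.64 μm/a
  ⇒ r_corr(carbon steel) = 109.5 μm/a
Long-term exponent b (ISO 9224 Table 2, B1) = 0.523
  D(13) = 109.5 × 13^0.523 = 109.5 × 3.825 = 418.9 μm
  Mass loss = 418.9 μm × 7.85 g/cm³ = 3288 g·m⁻²

D(13) = 3.29e+03 g·m⁻²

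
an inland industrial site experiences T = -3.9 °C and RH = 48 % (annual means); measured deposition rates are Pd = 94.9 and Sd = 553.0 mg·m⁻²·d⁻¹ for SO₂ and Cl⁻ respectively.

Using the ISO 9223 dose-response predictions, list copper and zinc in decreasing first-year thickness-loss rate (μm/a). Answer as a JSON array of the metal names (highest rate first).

copper: T≤10 °C ⇒ hinge +0.126·(-3.9−10) = -1.7514
  SO₂ term: 0.0053·94.9^0.26·exp(0.059·48-1.7514) = 0.05101
  Sd branch = 0.01025·Sd^0.27·e^(0.036·RH+0.049·T) = 0.2623 μm/a
  sum: 0.05101 + 0.2623 → r_corr = 0.3133 μm/a
zinc: f(T) = +0.038·(T−10) [T≤10 °C] = -0.5282
  SO₂ term: 0.0129·94.9^0.44·exp(0.046·48-0.5282) = 0.513
  Sd branch = 0.0175·Sd^0.57·e^(0.008·RH+0.085·T) = 0.6748 μm/a
  sum: 0.513 + 0.6748 → r_corr = 1.188 μm/a
Ordering by μm/a: zinc (1.19) > copper (0.313)

["zinc", "copper"]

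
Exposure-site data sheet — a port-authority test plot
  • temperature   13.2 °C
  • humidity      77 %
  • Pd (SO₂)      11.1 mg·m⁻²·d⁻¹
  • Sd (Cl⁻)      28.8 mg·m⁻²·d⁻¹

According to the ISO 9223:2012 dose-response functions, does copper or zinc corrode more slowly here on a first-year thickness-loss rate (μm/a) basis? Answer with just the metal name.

copper

copper: f(T) = -0.080·(T−10) [T>10 °C] = -0.2560
  SO₂ term: 0.0053·11.1^0.26·exp(0.059·77-0.2560) = 0.7209
  Cl⁻ term: 0.01025·28.8^0.27·exp(0.036·77+0.049·13.2) = 0.7754
  r_corr = 0.7209 + 0.7754 = 1.496 μm/a
zinc: f(T) = -0.071·(T−10) [T>10 °C] = -0.2272
  SO₂ term: 0.0129·11.1^0.44·exp(0.046·77-0.2272) = 1.024
  Sd branch = 0.0175·Sd^0.57·e^(0.008·RH+0.085·T) = 0.6756 μm/a
  sum: 1.024 + 0.6756 → r_corr = 1.699 μm/a
Ordering by μm/a: zinc (1.7) > copper (1.5)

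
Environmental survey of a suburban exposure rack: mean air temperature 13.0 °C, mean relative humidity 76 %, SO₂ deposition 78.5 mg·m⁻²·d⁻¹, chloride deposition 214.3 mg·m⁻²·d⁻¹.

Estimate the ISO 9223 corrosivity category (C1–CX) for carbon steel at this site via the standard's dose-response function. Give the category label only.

carbon steel: temperature factor f = -0.054·(3.0) = -0.1620
  SO₂ term: 1.77·78.5^0.52·exp(0.02·76-0.1620) = 66.54
  Sd branch = 0.102·Sd^0.62·e^(0.033·RH+0.04·T) = 58.73 μm/a
  sum: 66.54 + 58.73 → r_corr = 125.3 μm/a
125 μm/a falls in (80, 200] for carbon steel → category C5

C5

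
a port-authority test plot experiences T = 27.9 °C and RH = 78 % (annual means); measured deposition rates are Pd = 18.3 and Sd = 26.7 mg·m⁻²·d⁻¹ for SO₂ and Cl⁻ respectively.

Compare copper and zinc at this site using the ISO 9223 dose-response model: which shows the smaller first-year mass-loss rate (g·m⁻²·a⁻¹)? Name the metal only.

copper: T>10 °C ⇒ hinge -0.080·(27.9−10) = -1.4320
  Pd branch = 0.0053·Pd^0.26·e^(0.059·RH+f) = 0.2687 μm/a
  Cl⁻ term: 0.01025·26.7^0.27·exp(0.036·78+0.049·27.9) = 1.618
  sum: 0.2687 + 1.618 → r_corr = 1.887 μm/a
  mass loss = 1.887 μm/a × 8.96 g/cm³ = 16.91 g·m⁻²·a⁻¹
zinc: T>10 °C ⇒ hinge -0.071·(27.9−10) = -1.2709
  Pd branch = 0.0129·Pd^0.44·e^(0.046·RH+f) = 0.4703 μm/a
  Sd branch = 0.0175·Sd^0.57·e^(0.008·RH+0.085·T) = 2.276 μm/a
  r_corr = 0.4703 + 2.276 = 2.746 μm/a
  mass loss = 2.746 μm/a × 7.14 g/cm³ = 19.61 g·m⁻²·a⁻¹
Ordering by g·m⁻²·a⁻¹: zinc (19.6) > copper (16.9)

copper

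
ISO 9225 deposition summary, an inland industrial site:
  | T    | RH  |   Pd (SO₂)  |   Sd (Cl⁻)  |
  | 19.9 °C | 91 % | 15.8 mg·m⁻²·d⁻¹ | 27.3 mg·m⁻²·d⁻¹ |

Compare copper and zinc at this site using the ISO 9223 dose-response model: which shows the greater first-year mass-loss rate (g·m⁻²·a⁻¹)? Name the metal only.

copper: T>10 °C ⇒ hinge -0.080·(19.9−10) = -0.7920
  Pd branch = 0.0053·Pd^0.26·e^(0.059·RH+f) = 1.056 μm/a
  Cl⁻ term: 0.01025·27.3^0.27·exp(0.036·91+0.049·19.9) = 1.757
  sum: 1.056 + 1.757 → r_corr = 2.813 μm/a
  mass loss = 2.813 μm/a × 8.96 g/cm³ = 25.2 g·m⁻²·a⁻¹
zinc: f(T) = -0.071·(T−10) [T>10 °C] = -0.7029
  Pd branch = 0.0129·Pd^0.44·e^(0.046·RH+f) = 1.415 μm/a
  Cl⁻ term: 0.0175·27.3^0.57·exp(0.008·91+0.085·19.9) = 1.295
  sum: 1.415 + 1.295 → r_corr = 2.71 μm/a
  mass loss = 2.71 μm/a × 7.14 g/cm³ = 19.35 g·m⁻²·a⁻¹
Ordering by g·m⁻²·a⁻¹: copper (25.2) > zinc (19.4)

copper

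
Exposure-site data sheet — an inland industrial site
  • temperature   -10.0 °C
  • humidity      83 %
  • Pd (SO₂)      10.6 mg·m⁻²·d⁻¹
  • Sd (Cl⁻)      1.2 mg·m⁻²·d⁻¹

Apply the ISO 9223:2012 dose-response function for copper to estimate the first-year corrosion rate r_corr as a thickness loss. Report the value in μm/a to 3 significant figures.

copper: f(T) = +0.126·(T−10) [T≤10 °C] = -2.5200
  Pd branch = 0.0053·Pd^0.26·e^(0.059·RH+f) = 0.1055 μm/a
  Cl⁻ term: 0.01025·1.2^0.27·exp(0.036·83+0.049·-10.0) = 0.1309
  sum: 0.1055 + 0.1309 → r_corr = 0.2364 μm/a

r_corr = 0.236 μm/a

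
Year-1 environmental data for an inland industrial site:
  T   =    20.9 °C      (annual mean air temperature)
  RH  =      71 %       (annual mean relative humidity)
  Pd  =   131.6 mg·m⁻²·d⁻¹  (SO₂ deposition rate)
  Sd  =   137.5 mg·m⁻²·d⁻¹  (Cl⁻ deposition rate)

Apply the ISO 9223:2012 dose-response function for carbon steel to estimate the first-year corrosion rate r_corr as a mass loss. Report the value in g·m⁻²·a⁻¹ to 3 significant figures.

carbon steel: f(T) = -0.054·(T−10) [T>10 °C] = -0.5886
  sulphur-dioxide contribution → 51.41 μm/a
  chloride contribution → 51.88 μm/a
  ⇒ r_corr(carbon steel) = 103.3 μm/a
Convert to mass loss: 103.3 μm/a × 7.85 g/cm³ = 810.8 g·m⁻²·a⁻¹

r_corr = 811 g·m⁻²·a⁻¹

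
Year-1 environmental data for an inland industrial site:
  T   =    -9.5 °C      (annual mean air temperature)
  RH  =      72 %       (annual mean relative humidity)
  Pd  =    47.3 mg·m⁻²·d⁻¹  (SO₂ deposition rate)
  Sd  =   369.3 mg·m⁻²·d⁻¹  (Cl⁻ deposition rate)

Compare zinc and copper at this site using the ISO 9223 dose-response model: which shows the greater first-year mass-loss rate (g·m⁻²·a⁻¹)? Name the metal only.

zinc: T≤10 °C ⇒ hinge +0.038·(-9.5−10) = -0.7410
  Pd branch = 0.0129·Pd^0.44·e^(0.046·RH+f) = 0.9207 μm/a
  Cl⁻ term: 0.0175·369.3^0.57·exp(0.008·72+0.085·-9.5) = 0.4036
  sum: 0.9207 + 0.4036 → r_corr = 1.324 μm/a
  mass loss = 1.324 μm/a × 7.14 g/cm³ = 9.455 g·m⁻²·a⁻¹
copper: f(T) = +0.126·(T−10) [T≤10 °C] = -2.4570
  SO₂ term: 0.0053·47.3^0.26·exp(0.059·72-2.4570) = 0.08661
  Cl⁻ term: 0.01025·369.3^0.27·exp(0.036·72+0.049·-9.5) = 0.4241
  sum: 0.08661 + 0.4241 → r_corr = 0.5107 μm/a
  mass loss = 0.5107 μm/a × 8.96 g/cm³ = 4.576 g·m⁻²·a⁻¹
Ordering by g·m⁻²·a⁻¹: zinc (9.45) > copper (4.58)

zinc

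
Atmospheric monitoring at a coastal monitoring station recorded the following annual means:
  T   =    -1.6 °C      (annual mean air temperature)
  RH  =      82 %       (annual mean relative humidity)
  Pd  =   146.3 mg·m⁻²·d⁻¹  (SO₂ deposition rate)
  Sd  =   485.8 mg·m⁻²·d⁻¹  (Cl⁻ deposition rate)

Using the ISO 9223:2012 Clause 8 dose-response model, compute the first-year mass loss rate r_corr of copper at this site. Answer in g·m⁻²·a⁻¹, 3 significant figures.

r_corr = 13.7 g·m⁻²·a⁻¹

copper: T≤10 °C ⇒ hinge +0.126·(-1.6−10) = -1.4616
  Pd branch = 0.0053·Pd^0.26·e^(0.059·RH+f) = 0.567 μm/a
  Sd branch = 0.01025·Sd^0.27·e^(0.036·RH+0.049·T) = 0.964 μm/a
  r_corr = 0.567 + 0.964 = 1.531 μm/a
Convert to mass loss: 1.531 μm/a × 8.96 g/cm³ = 13.72 g·m⁻²·a⁻¹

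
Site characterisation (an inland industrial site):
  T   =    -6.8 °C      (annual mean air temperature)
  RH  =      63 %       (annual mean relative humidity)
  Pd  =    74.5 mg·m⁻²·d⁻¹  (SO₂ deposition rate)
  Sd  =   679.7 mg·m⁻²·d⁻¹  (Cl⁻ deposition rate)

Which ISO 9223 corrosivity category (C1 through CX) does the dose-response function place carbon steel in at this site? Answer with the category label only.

carbon steel: temperature factor f = +0.150·(-16.8) = -2.5200
  Pd branch = 1.77·Pd^0.52·e^(0.02·RH+f) = 4.724 μm/a
  Sd branch = 0.102·Sd^0.62·e^(0.033·RH+0.04·T) = 35.43 μm/a
  sum: 4.724 + 35.43 → r_corr = 40.16 μm/a
40.2 μm/a falls in (25, 50] for carbon steel → category C3

C3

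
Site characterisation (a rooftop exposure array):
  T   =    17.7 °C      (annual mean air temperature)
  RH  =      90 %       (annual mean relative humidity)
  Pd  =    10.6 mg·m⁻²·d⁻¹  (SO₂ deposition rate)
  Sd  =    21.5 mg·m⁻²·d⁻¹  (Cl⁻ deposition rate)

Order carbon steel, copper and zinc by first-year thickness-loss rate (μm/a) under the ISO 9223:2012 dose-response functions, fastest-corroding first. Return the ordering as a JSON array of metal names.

carbon steel: T>10 °C ⇒ hinge -0.054·(17.7−10) = -0.4158
  sulphur-dioxide contribution → 24.11 μm/a
  chloride contribution → 27.04 μm/a
  total first-year rate 51.16 μm/a
copper: temperature factor f = -0.080·(7.7) = -0.6160
  sulphur-dioxide contribution → 1.07 μm/a
  chloride contribution → 1.426 μm/a
  total first-year rate 2.497 μm/a
zinc: temperature factor f = -0.071·(7.7) = -0.5467
  sulphur-dioxide contribution → 1.325 μm/a
  chloride contribution → 0.9303 μm/a
  total first-year rate 2.255 μm/a
Ordering by μm/a: carbon steel (51.2) > copper (2.5) > zinc (2.26)

["carbon steel", "copper", "zinc"]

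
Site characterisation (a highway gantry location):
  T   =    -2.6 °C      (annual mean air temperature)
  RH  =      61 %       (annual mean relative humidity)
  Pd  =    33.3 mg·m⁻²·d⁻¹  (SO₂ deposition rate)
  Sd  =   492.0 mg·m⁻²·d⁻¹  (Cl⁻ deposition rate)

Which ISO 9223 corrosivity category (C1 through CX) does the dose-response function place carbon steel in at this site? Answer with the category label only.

carbon steel: f(T) = +0.150·(T−10) [T≤10 °C] = -1.8900
  SO₂ term: 1.77·33.3^0.52·exp(0.02·61-1.8900) = 5.606
  Sd branch = 0.102·Sd^0.62·e^(0.033·RH+0.04·T) = 32.11 μm/a
  sum: 5.606 + 32.11 → r_corr = 37.72 μm/a
Category bounds: 25…50 μm/a bracket r_corr ⇒ C3

C3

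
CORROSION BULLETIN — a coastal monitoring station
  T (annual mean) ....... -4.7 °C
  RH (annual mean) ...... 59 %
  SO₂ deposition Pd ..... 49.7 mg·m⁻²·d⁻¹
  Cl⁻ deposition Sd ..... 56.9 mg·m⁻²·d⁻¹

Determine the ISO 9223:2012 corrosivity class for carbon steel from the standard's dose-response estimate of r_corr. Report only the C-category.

carbon steel: f(T) = +0.150·(T−10) [T≤10 °C] = -2.2050
  Pd branch = 1.77·Pd^0.52·e^(0.02·RH+f) = 4.841 μm/a
  Cl⁻ term: 0.102·56.9^0.62·exp(0.033·59+0.04·-4.7) = 7.256
  sum: 4.841 + 7.256 → r_corr = 12.1 μm/a
12.1 μm/a falls in (1.3, 25] for carbon steel → category C2

C2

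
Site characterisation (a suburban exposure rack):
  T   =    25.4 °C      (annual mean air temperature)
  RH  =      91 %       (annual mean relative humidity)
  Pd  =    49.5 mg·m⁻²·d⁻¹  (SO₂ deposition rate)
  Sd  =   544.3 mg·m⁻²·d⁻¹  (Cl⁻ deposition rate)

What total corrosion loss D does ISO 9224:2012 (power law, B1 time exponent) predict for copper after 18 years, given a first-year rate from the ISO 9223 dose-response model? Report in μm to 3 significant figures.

D(18) = 41.8 μm

copper: T>10 °C ⇒ hinge -0.080·(25.4−10) = -1.2320
  SO₂ term: 0.0053·49.5^0.26·exp(0.059·91-1.2320) = 0.9153
  Cl⁻ term: 0.01025·544.3^0.27·exp(0.036·91+0.049·25.4) = 5.16
  sum: 0.9153 + 5.16 → r_corr = 6.076 μm/a
Power-law: D(18) = r_corr · 18^0.667
  D(18) = 6.076 × 18^0.667 = 6.076 × 6.875 = 41.77 μm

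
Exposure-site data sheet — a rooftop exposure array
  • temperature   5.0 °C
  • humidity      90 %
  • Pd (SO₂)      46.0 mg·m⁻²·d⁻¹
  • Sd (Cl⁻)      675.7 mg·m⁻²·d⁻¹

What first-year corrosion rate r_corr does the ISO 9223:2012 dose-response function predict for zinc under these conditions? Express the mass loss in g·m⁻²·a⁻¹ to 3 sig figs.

r_corr = 41.9 g·m⁻²·a⁻¹

zinc: temperature factor f = +0.038·(-5.0) = -0.1900
  Pd branch = 0.0129·Pd^0.44·e^(0.046·RH+f) = 3.611 μm/a
  Sd branch = 0.0175·Sd^0.57·e^(0.008·RH+0.085·T) = 2.256 μm/a
  sum: 3.611 + 2.256 → r_corr = 5.867 μm/a
Convert to mass loss: 5.867 μm/a × 7.14 g/cm³ = 41.89 g·m⁻²·a⁻¹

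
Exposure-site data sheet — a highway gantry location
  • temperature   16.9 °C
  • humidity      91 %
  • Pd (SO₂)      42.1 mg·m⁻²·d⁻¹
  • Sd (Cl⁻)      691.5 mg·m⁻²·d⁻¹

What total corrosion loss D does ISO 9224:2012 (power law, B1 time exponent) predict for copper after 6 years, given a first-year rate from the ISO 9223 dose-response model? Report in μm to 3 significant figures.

D(6) = 17.7 μm

copper: temperature factor f = -0.080·(6.9) = -0.5520
  SO₂ term: 0.0053·42.1^0.26·exp(0.059·91-0.5520) = 1.732
  Sd branch = 0.01025·Sd^0.27·e^(0.036·RH+0.049·T) = 3.63 μm/a
  r_corr = 1.732 + 3.63 = 5.362 μm/a
Long-term exponent b (ISO 9224 Table 2, B1) = 0.667
  D(6) = 5.362 × 6^0.667 = 5.362 × 3.304 = 17.71 μm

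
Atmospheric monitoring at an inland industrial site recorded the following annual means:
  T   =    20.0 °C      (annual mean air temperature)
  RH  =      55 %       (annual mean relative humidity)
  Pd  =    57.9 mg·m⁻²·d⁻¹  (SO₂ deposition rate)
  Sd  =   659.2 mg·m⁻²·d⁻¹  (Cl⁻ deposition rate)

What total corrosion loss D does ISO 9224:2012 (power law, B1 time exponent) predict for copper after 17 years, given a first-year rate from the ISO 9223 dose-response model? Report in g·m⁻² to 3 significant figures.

D(17) = 78.1 g·m⁻²

copper: temperature factor f = -0.080·(10.0) = -0.8000
  Pd branch = 0.0053·Pd^0.26·e^(0.059·RH+f) = 0.1756 μm/a
  Sd branch = 0.01025·Sd^0.27·e^(0.036·RH+0.049·T) = 1.141 μm/a
  r_corr = 0.1756 + 1.141 = 1.317 μm/a
Power-law: D(17) = r_corr · 17^0.667
  D(17) = 1.317 × 17^0.667 = 1.317 × 6.618 = 8.714 μm
  Mass loss = 8.714 μm × 8.96 g/cm³ = 78.08 g·m⁻²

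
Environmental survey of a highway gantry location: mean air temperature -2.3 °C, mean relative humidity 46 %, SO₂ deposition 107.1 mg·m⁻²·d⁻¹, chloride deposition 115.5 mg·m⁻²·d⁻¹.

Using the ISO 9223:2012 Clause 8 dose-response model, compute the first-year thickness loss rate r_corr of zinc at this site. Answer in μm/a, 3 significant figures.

zinc: temperature factor f = +0.038·(-12.3) = -0.4674
  sulphur-dioxide contribution → 0.5244 μm/a
  chloride contribution → 0.3116 μm/a
  ⇒ r_corr(zinc) = 0.836 μm/a

r_corr = 0.836 μm/a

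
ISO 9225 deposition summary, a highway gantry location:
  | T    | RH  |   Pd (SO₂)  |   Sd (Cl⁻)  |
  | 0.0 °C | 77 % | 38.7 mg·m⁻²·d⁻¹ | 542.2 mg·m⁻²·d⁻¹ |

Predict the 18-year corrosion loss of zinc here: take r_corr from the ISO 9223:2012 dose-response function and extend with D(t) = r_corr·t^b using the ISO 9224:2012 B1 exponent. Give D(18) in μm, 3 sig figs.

zinc: T≤10 °C ⇒ hinge +0.038·(0.0−10) = -0.3800
  Pd branch = 0.0129·Pd^0.44·e^(0.046·RH+f) = 1.522 μm/a
  Sd branch = 0.0175·Sd^0.57·e^(0.008·RH+0.085·T) = 1.172 μm/a
  r_corr = 1.522 + 1.172 = 2.694 μm/a
Power-law: D(18) = r_corr · 18^0.813
  D(18) = 2.694 × 18^0.813 = 2.694 × 10.48 = 28.25 μm

D(18) = 28.2 μm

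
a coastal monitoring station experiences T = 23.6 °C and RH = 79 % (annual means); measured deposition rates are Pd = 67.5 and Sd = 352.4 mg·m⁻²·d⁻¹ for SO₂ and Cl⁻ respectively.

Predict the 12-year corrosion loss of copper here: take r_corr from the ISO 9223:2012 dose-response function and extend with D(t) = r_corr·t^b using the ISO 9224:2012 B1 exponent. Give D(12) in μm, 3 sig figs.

copper: T>10 °C ⇒ hinge -0.080·(23.6−10) = -1.0880
  SO₂ term: 0.0053·67.5^0.26·exp(0.059·79-1.0880) = 0.5645
  Cl⁻ term: 0.01025·352.4^0.27·exp(0.036·79+0.049·23.6) = 2.728
  sum: 0.5645 + 2.728 → r_corr = 3.292 μm/a
ISO 9224: D(t) = r_corr · t^b with b = 0.667 (copper, B1)
  D(12) = 3.292 × 12^0.667 = 3.292 × 5.246 = 17.27 μm

D(12) = 17.3 μm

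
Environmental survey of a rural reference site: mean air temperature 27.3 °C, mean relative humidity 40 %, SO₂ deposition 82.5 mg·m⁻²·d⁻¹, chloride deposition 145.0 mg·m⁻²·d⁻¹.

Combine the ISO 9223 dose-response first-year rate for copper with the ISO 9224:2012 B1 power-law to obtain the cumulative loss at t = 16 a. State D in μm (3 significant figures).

D(16) = 4.30 μm

copper: T>10 °C ⇒ hinge -0.080·(27.3−10) = -1.3840
  Pd branch = 0.0053·Pd^0.26·e^(0.059·RH+f) = 0.0443 μm/a
  Cl⁻ term: 0.01025·145.0^0.27·exp(0.036·40+0.049·27.3) = 0.6319
  r_corr = 0.0443 + 0.6319 = 0.6762 μm/a
Power-law: D(16) = r_corr · 16^0.667
  D(16) = 0.6762 × 16^0.667 = 0.6762 × 6.355 = 4.297 μm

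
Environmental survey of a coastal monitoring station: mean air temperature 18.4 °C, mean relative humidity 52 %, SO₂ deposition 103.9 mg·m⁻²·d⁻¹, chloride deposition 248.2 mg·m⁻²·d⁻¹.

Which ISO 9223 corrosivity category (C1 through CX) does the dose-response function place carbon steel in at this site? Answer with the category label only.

C4

carbon steel: T>10 °C ⇒ hinge -0.054·(18.4−10) = -0.4536
  SO₂ term: 1.77·103.9^0.52·exp(0.02·52-0.4536) = 35.59
  Cl⁻ term: 0.102·248.2^0.62·exp(0.033·52+0.04·18.4) = 36.16
  sum: 35.59 + 36.16 → r_corr = 71.75 μm/a
ISO 9223 Table 2 (carbon steel): 50 < 71.7 ≤ 80 μm/a ⇒ C4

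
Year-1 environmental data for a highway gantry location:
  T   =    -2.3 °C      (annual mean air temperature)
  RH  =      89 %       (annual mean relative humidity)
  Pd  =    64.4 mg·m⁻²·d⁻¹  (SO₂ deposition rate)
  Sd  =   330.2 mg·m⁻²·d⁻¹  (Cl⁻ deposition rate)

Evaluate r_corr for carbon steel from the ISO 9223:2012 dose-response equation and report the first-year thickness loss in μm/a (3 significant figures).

carbon steel: temperature factor f = +0.150·(-12.3) = -1.8450
  sulphur-dioxide contribution → 14.47 μm/a
  chloride contribution → 63.95 μm/a
  total first-year rate 78.41 μm/a

r_corr = 78.4 μm/a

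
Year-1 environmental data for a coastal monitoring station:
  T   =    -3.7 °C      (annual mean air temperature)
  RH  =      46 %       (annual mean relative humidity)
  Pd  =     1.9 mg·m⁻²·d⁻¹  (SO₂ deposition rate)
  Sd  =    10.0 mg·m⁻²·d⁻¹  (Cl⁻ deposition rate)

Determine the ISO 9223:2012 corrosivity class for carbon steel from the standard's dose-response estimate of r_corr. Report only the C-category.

carbon steel: f(T) = +0.150·(T−10) [T≤10 °C] = -2.0550
  SO₂ term: 1.77·1.9^0.52·exp(0.02·46-2.0550) = 0.7943
  Cl⁻ term: 0.102·10.0^0.62·exp(0.033·46+0.04·-3.7) = 1.673
  r_corr = 0.7943 + 1.673 = 2.468 μm/a
Category bounds: 1.3…25 μm/a bracket r_corr ⇒ C2

C2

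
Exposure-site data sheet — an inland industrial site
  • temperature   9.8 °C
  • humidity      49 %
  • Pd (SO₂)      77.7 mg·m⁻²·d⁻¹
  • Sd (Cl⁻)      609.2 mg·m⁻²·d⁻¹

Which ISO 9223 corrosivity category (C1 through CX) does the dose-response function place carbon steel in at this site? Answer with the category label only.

C5

carbon steel: temperature factor f = +0.150·(-0.2) = -0.0300
  sulphur-dioxide contribution → 44.01 μm/a
  chloride contribution → 40.52 μm/a
  ⇒ r_corr(carbon steel) = 84.53 μm/a
Category bounds: 80…200 μm/a bracket r_corr ⇒ C5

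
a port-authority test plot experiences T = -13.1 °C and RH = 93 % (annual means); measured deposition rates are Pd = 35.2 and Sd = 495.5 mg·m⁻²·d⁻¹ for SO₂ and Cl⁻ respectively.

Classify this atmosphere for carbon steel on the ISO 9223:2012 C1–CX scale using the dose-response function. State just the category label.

C4

carbon steel: T≤10 °C ⇒ hinge +0.150·(-13.1−10) = -3.4650
  SO₂ term: 1.77·35.2^0.52·exp(0.02·93-3.4650) = 2.265
  Cl⁻ term: 0.102·495.5^0.62·exp(0.033·93+0.04·-13.1) = 60.93
  r_corr = 2.265 + 60.93 = 63.19 μm/a
Category bounds: 50…80 μm/a bracket r_corr ⇒ C4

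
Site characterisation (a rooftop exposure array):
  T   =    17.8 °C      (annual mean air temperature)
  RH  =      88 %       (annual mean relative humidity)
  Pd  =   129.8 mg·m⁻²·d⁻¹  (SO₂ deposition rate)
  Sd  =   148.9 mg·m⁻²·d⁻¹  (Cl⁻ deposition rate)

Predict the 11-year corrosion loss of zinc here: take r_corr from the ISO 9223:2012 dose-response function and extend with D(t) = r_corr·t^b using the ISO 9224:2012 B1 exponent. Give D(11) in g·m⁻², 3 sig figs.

D(11) = 321 g·m⁻²

zinc: temperature factor f = -0.071·(7.8) = -0.5538
  sulphur-dioxide contribution → 3.614 μm/a
  chloride contribution → 2.782 μm/a
  total first-year rate 6.396 μm/a
Long-term exponent b (ISO 9224 Table 2, B1) = 0.813
  D(11) = 6.396 × 11^0.813 = 6.396 × 7.025 = 44.93 μm
  Mass loss = 44.93 μm × 7.14 g/cm³ = 320.8 g·m⁻²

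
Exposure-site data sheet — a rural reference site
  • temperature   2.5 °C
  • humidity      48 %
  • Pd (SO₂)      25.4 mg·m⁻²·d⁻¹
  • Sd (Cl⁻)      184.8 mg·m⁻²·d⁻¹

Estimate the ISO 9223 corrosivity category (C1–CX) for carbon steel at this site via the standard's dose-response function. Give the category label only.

C2

carbon steel: T≤10 °C ⇒ hinge +0.150·(2.5−10) = -1.1250
  sulphur-dioxide contribution → 8.069 μm/a
  chloride contribution → 13.97 μm/a
  total first-year rate 22.04 μm/a
Category bounds: 1.3…25 μm/a bracket r_corr ⇒ C2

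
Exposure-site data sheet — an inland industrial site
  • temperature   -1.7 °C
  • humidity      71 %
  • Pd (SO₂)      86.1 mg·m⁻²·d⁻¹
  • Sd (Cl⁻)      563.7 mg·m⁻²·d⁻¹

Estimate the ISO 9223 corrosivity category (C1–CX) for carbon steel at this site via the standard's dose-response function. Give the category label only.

carbon steel: temperature factor f = +0.150·(-11.7) = -1.7550
  sulphur-dioxide contribution → 12.84 μm/a
  chloride contribution → 50.38 μm/a
  total first-year rate 63.22 μm/a
Category bounds: 50…80 μm/a bracket r_corr ⇒ C4

C4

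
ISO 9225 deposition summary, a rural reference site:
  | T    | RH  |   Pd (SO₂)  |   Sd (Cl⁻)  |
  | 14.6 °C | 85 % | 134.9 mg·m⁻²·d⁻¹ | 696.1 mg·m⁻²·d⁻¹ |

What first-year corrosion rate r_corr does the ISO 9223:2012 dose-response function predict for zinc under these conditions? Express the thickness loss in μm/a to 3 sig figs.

zinc: f(T) = -0.071·(T−10) [T>10 °C] = -0.3266
  SO₂ term: 0.0129·134.9^0.44·exp(0.046·85-0.3266) = 4.018
  Cl⁻ term: 0.0175·696.1^0.57·exp(0.008·85+0.085·14.6) = 4.985
  sum: 4.018 + 4.985 → r_corr = 9.003 μm/a

r_corr = 9.00 μm/a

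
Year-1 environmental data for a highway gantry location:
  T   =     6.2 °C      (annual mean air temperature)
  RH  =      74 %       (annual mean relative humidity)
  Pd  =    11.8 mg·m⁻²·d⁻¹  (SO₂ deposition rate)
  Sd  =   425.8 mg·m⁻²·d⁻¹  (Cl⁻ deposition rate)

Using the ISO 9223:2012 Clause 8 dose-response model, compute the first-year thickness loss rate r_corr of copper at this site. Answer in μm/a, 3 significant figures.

copper: temperature factor f = +0.126·(-3.8) = -0.4788
  sulphur-dioxide contribution → 0.4911 μm/a
  chloride contribution → 1.022 μm/a
  ⇒ r_corr(copper) = 1.513 μm/a

r_corr = 1.51 μm/a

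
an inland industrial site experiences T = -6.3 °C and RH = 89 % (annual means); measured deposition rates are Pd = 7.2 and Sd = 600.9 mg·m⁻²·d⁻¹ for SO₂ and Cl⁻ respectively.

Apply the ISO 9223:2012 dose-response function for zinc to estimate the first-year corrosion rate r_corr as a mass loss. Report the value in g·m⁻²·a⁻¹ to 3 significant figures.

zinc: f(T) = +0.038·(T−10) [T≤10 °C] = -0.6194
  Pd branch = 0.0129·Pd^0.44·e^(0.046·RH+f) = 0.9927 μm/a
  Sd branch = 0.0175·Sd^0.57·e^(0.008·RH+0.085·T) = 0.801 μm/a
  r_corr = 0.9927 + 0.801 = 1.794 μm/a
Convert to mass loss: 1.794 μm/a × 7.14 g/cm³ = 12.81 g·m⁻²·a⁻¹

r_corr = 12.8 g·m⁻²·a⁻¹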